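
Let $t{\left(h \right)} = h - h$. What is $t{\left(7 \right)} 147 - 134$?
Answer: $-134$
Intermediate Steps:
$t{\left(h \right)} = 0$
$t{\left(7 \right)} 147 - 134 = 0 \cdot 147 - 134 = 0 - 134 = -134$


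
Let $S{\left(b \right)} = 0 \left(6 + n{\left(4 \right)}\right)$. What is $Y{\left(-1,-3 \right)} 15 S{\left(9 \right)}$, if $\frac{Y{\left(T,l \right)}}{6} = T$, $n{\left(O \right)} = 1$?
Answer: $0$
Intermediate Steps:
$S{\left(b \right)} = 0$ ($S{\left(b \right)} = 0 \left(6 + 1\right) = 0 \cdot 7 = 0$)
$Y{\left(T,l \right)} = 6 T$
$Y{\left(-1,-3 \right)} 15 S{\left(9 \right)} = 6 \left(-1\right) 15 \cdot 0 = \left(-6\right) 15 \cdot 0 = \left(-90\right) 0 = 0$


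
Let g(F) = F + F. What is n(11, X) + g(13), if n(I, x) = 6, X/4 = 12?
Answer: 32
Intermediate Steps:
X = 48 (X = 4*12 = 48)
g(F) = 2*F
n(11, X) + g(13) = 6 + 2*13 = 6 + 26 = 32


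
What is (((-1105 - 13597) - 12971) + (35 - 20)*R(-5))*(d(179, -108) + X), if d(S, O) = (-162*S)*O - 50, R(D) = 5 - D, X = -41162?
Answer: -85061813156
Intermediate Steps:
d(S, O) = -50 - 162*O*S (d(S, O) = -162*O*S - 50 = -50 - 162*O*S)
(((-1105 - 13597) - 12971) + (35 - 20)*R(-5))*(d(179, -108) + X) = (((-1105 - 13597) - 12971) + (35 - 20)*(5 - 1*(-5)))*((-50 - 162*(-108)*179) - 41162) = ((-14702 - 12971) + 15*(5 + 5))*((-50 + 3131784) - 41162) = (-27673 + 15*10)*(3131734 - 41162) = (-27673 + 150)*3090572 = -27523*3090572 = -85061813156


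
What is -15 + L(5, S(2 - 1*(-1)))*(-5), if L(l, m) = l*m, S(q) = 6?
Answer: -165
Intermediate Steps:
-15 + L(5, S(2 - 1*(-1)))*(-5) = -15 + (5*6)*(-5) = -15 + 30*(-5) = -15 - 150 = -165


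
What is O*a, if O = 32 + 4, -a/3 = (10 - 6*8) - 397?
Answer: 46980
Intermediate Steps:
a = 1305 (a = -3*((10 - 6*8) - 397) = -3*((10 - 48) - 397) = -3*(-38 - 397) = -3*(-435) = 1305)
O = 36
O*a = 36*1305 = 46980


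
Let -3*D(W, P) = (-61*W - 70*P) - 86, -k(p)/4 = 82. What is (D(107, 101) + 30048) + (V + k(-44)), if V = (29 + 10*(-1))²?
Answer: 34642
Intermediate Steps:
V = 361 (V = (29 - 10)² = 19² = 361)
k(p) = -328 (k(p) = -4*82 = -328)
D(W, P) = 86/3 + 61*W/3 + 70*P/3 (D(W, P) = -((-61*W - 70*P) - 86)/3 = -((-70*P - 61*W) - 86)/3 = -(-86 - 70*P - 61*W)/3 = 86/3 + 61*W/3 + 70*P/3)
(D(107, 101) + 30048) + (V + k(-44)) = ((86/3 + (61/3)*107 + (70/3)*101) + 30048) + (361 - 328) = ((86/3 + 6527/3 + 7070/3) + 30048) + 33 = (4561 + 30048) + 33 = 34609 + 33 = 34642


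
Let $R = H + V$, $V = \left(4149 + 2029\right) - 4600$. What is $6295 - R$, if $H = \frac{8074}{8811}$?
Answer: $\frac{3777583}{801} \approx 4716.1$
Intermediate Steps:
$V = 1578$ ($V = 6178 - 4600 = 1578$)
$H = \frac{734}{801}$ ($H = 8074 \cdot \frac{1}{8811} = \frac{734}{801} \approx 0.91635$)
$R = \frac{1264712}{801}$ ($R = \frac{734}{801} + 1578 = \frac{1264712}{801} \approx 1578.9$)
$6295 - R = 6295 - \frac{1264712}{801} = \frac{3777583}{801}$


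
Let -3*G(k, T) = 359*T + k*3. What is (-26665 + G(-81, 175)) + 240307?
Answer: 578344/3 ≈ 1.9278e+5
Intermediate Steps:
G(k, T) = -k - 359*T/3 (G(k, T) = -(359*T + k*3)/3 = -(359*T + 3*k)/3 = -(3*k + 359*T)/3 = -k - 359*T/3)
(-26665 + G(-81, 175)) + 240307 = (-26665 + (-1*(-81) - 359/3*175)) + 240307 = (-26665 + (81 - 62825/3)) + 240307 = (-26665 - 62582/3) + 240307 = -142577/3 + 240307 = 578344/3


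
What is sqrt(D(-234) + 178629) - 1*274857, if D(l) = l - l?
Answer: -274857 + sqrt(178629) ≈ -2.7443e+5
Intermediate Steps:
D(l) = 0
sqrt(D(-234) + 178629) - 1*274857 = sqrt(0 + 178629) - 1*274857 = sqrt(178629) - 274857 = -274857 + sqrt(178629)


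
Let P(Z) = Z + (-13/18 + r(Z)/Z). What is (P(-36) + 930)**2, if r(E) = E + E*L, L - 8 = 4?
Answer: 266113969/324 ≈ 8.2134e+5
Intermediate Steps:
L = 12 (L = 8 + 4 = 12)
r(E) = 13*E (r(E) = E + E*12 = E + 12*E = 13*E)
P(Z) = 221/18 + Z (P(Z) = Z + (-13/18 + (13*Z)/Z) = Z + (-13*1/18 + 13) = Z + (-13/18 + 13) = Z + 221/18 = 221/18 + Z)
(P(-36) + 930)**2 = ((221/18 - 36) + 930)**2 = (-427/18 + 930)**2 = (16313/18)**2 = 266113969/324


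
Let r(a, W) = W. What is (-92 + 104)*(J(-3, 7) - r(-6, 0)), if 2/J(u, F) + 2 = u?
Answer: -24/5 ≈ -4.8000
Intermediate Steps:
J(u, F) = 2/(-2 + u)
(-92 + 104)*(J(-3, 7) - r(-6, 0)) = (-92 + 104)*(2/(-2 - 3) - 1*0) = 12*(2/(-5) + 0) = 12*(2*(-⅕) + 0) = 12*(-⅖ + 0) = 12*(-⅖) = -24/5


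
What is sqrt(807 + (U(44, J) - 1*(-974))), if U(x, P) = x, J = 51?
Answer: 5*sqrt(73) ≈ 42.720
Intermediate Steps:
sqrt(807 + (U(44, J) - 1*(-974))) = sqrt(807 + (44 - 1*(-974))) = sqrt(807 + (44 + 974)) = sqrt(807 + 1018) = sqrt(1825) = 5*sqrt(73)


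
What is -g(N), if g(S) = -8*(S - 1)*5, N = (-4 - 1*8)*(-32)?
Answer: 15320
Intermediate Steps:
N = 384 (N = (-4 - 8)*(-32) = -12*(-32) = 384)
g(S) = 40 - 40*S (g(S) = -8*(-1 + S)*5 = (8 - 8*S)*5 = 40 - 40*S)
-g(N) = -(40 - 40*384) = -(40 - 15360) = -1*(-15320) = 15320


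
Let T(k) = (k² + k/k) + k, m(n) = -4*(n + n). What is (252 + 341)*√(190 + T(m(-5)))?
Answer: 593*√1831 ≈ 25375.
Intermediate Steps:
m(n) = -8*n
T(k) = 1 + k + k² (T(k) = (k² + 1) + k = (1 + k²) + k = 1 + k + k²)
(252 + 341)*√(190 + T(m(-5))) = (252 + 341)*√(190 + (1 - 8*(-5) + (-8*(-5))²)) = 593*√(190 + (1 + 40 + 40²)) = 593*√(190 + (1 + 40 + 1600)) = 593*√(190 + 1641) = 593*√1831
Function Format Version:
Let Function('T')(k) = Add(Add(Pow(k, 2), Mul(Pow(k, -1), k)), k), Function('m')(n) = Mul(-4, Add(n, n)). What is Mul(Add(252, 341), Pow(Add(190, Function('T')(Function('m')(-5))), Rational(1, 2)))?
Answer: Mul(593, Pow(1831, Rational(1, 2))) ≈ 25375.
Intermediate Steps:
Function('m')(n) = Mul(-8, n) (Function('m')(n) = Mul(-4, Mul(2, n)) = Mul(-8, n))
Function('T')(k) = Add(1, k, Pow(k, 2)) (Function('T')(k) = Add(Add(Pow(k, 2), 1), k) = Add(Add(1, Pow(k, 2)), k) = Add(1, k, Pow(k, 2)))
Mul(Add(252, 341), Pow(Add(190, Function('T')(Function('m')(-5))), Rational(1, 2))) = Mul(Add(252, 341), Pow(Add(190, Add(1, Mul(-8, -5), Pow(Mul(-8, -5), 2))), Rational(1, 2))) = Mul(593, Pow(Add(190, Add(1, 40, Pow(40, 2))), Rational(1, 2))) = Mul(593, Pow(Add(190, Add(1, 40, 1600)), Rational(1, 2))) = Mul(593, Pow(Add(190, 1641), Rational(1, 2))) = Mul(593, Pow(1831, Rational(1, 2)))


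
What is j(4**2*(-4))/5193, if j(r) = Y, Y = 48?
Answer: 16/1731 ≈ 0.0092432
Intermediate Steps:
j(r) = 48
j(4**2*(-4))/5193 = 48/5193 = 48*(1/5193) = 16/1731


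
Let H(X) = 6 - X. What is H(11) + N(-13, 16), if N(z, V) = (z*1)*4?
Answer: -57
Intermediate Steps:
N(z, V) = 4*z (N(z, V) = z*4 = 4*z)
H(11) + N(-13, 16) = (6 - 1*11) + 4*(-13) = (6 - 11) - 52 = -5 - 52 = -57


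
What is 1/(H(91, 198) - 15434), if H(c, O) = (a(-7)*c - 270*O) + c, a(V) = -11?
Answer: -1/69804 ≈ -1.4326e-5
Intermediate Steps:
H(c, O) = -270*O - 10*c (H(c, O) = (-11*c - 270*O) + c = (-270*O - 11*c) + c = -270*O - 10*c)
1/(H(91, 198) - 15434) = 1/((-270*198 - 10*91) - 15434) = 1/((-53460 - 910) - 15434) = 1/(-54370 - 15434) = 1/(-69804) = -1/69804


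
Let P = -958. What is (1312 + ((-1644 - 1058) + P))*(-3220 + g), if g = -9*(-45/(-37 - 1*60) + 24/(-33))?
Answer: 8061179428/1067 ≈ 7.5550e+6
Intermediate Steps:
g = 2529/1067 (g = -9*(-45/(-37 - 60) + 24*(-1/33)) = -9*(-45/(-97) - 8/11) = -9*(-45*(-1/97) - 8/11) = -9*(45/97 - 8/11) = -9*(-281/1067) = 2529/1067 ≈ 2.3702)
(1312 + ((-1644 - 1058) + P))*(-3220 + g) = (1312 + ((-1644 - 1058) - 958))*(-3220 + 2529/1067) = (1312 + (-2702 - 958))*(-3433211/1067) = (1312 - 3660)*(-3433211/1067) = -2348*(-3433211/1067) = 8061179428/1067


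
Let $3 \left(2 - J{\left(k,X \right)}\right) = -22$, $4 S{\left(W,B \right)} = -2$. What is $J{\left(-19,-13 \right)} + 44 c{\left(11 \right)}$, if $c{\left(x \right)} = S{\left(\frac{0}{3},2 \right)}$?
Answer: $- \frac{38}{3} \approx -12.667$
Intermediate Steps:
$S{\left(W,B \right)} = - \frac{1}{2}$ ($S{\left(W,B \right)} = \frac{1}{4} \left(-2\right) = - \frac{1}{2}$)
$c{\left(x \right)} = - \frac{1}{2}$
$J{\left(k,X \right)} = \frac{28}{3}$ ($J{\left(k,X \right)} = 2 - - \frac{22}{3} = 2 + \frac{22}{3} = \frac{28}{3}$)
$J{\left(-19,-13 \right)} + 44 c{\left(11 \right)} = \frac{28}{3} + 44 \left(- \frac{1}{2}\right) = \frac{28}{3} - 22 = - \frac{38}{3}$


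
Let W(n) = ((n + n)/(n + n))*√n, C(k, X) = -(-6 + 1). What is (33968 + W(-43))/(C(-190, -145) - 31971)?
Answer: -1544/1453 - I*√43/31966 ≈ -1.0626 - 0.00020514*I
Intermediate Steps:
C(k, X) = 5 (C(k, X) = -1*(-5) = 5)
W(n) = √n (W(n) = ((2*n)/((2*n)))*√n = ((2*n)*(1/(2*n)))*√n = 1*√n = √n)
(33968 + W(-43))/(C(-190, -145) - 31971) = (33968 + √(-43))/(5 - 31971) = (33968 + I*√43)/(-31966) = (33968 + I*√43)*(-1/31966) = -1544/1453 - I*√43/31966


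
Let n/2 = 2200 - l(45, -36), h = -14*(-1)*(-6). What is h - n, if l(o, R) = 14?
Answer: -4456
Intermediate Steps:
h = -84 (h = 14*(-6) = -84)
n = 4372 (n = 2*(2200 - 1*14) = 2*(2200 - 14) = 2*2186 = 4372)
h - n = -84 - 1*4372 = -84 - 4372 = -4456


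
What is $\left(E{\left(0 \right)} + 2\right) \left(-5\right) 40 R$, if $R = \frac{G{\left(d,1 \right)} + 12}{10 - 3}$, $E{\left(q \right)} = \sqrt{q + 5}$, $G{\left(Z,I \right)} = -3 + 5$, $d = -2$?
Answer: $-800 - 400 \sqrt{5} \approx -1694.4$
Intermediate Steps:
$G{\left(Z,I \right)} = 2$
$E{\left(q \right)} = \sqrt{5 + q}$
$R = 2$ ($R = \frac{2 + 12}{10 - 3} = \frac{14}{7} = 14 \cdot \frac{1}{7} = 2$)
$\left(E{\left(0 \right)} + 2\right) \left(-5\right) 40 R = \left(\sqrt{5 + 0} + 2\right) \left(-5\right) 40 \cdot 2 = \left(\sqrt{5} + 2\right) \left(-5\right) 40 \cdot 2 = \left(2 + \sqrt{5}\right) \left(-5\right) 40 \cdot 2 = \left(-10 - 5 \sqrt{5}\right) 40 \cdot 2 = \left(-400 - 200 \sqrt{5}\right) 2 = -800 - 400 \sqrt{5}$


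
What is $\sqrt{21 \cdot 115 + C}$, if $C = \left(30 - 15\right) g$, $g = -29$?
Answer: $6 \sqrt{55} \approx 44.497$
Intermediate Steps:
$C = -435$ ($C = \left(30 - 15\right) \left(-29\right) = 15 \left(-29\right) = -435$)
$\sqrt{21 \cdot 115 + C} = \sqrt{21 \cdot 115 - 435} = \sqrt{2415 - 435} = \sqrt{1980} = 6 \sqrt{55}$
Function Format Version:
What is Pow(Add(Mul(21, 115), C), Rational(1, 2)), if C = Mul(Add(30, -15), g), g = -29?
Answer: Mul(6, Pow(55, Rational(1, 2))) ≈ 44.497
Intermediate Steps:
C = -435 (C = Mul(Add(30, -15), -29) = Mul(15, -29) = -435)
Pow(Add(Mul(21, 115), C), Rational(1, 2)) = Pow(Add(Mul(21, 115), -435), Rational(1, 2)) = Pow(Add(2415, -435), Rational(1, 2)) = Pow(1980, Rational(1, 2)) = Mul(6, Pow(55, Rational(1, 2)))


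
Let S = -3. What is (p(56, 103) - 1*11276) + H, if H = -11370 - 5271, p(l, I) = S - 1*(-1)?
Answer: -27919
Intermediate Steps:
p(l, I) = -2 (p(l, I) = -3 - 1*(-1) = -3 + 1 = -2)
H = -16641
(p(56, 103) - 1*11276) + H = (-2 - 1*11276) - 16641 = (-2 - 11276) - 16641 = -11278 - 16641 = -27919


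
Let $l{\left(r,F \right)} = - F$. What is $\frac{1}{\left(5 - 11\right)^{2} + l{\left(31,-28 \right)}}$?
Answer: $\frac{1}{64} \approx 0.015625$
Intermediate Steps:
$\frac{1}{\left(5 - 11\right)^{2} + l{\left(31,-28 \right)}} = \frac{1}{\left(5 - 11\right)^{2} - -28} = \frac{1}{\left(-6\right)^{2} + 28} = \frac{1}{36 + 28} = \frac{1}{64}$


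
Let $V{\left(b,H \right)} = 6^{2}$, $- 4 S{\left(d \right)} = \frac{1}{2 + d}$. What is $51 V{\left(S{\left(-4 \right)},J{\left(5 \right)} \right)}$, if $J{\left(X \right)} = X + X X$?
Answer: $1836$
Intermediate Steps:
$J{\left(X \right)} = X + X^{2}$
$S{\left(d \right)} = - \frac{1}{4 \left(2 + d\right)}$
$V{\left(b,H \right)} = 36$
$51 V{\left(S{\left(-4 \right)},J{\left(5 \right)} \right)} = 51 \cdot 36 = 1836$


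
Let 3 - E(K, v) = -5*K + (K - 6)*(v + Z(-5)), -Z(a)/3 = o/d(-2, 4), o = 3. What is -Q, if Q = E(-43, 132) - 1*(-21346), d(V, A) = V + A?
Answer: -54763/2 ≈ -27382.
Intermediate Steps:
d(V, A) = A + V
Z(a) = -9/2 (Z(a) = -9/(4 - 2) = -9/2)
E(K, v) = 3 + 5*K - (-6 + K)*(-9/2 + v) (E(K, v) = 3 - (-5*K + (K - 6)*(v - 9/2)) = 3 - (-5*K + (-6 + K)*(-9/2 + v)) = 3 + (5*K - (-6 + K)*(-9/2 + v)) = 3 + 5*K - (-6 + K)*(-9/2 + v))
Q = 54763/2 (Q = (-24 + 6*132 + (19/2)*(-43) - 1*(-43)*132) - 1*(-21346) = (-24 + 792 - 817/2 + 5676) + 21346 = 12071/2 + 21346 = 54763/2 ≈ 27382.)
-Q = -1*54763/2 = -54763/2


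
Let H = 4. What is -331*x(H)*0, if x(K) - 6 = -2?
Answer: 0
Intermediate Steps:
x(K) = 4 (x(K) = 6 - 2 = 4)
-331*x(H)*0 = -331*4*0 = -1324*0 = 0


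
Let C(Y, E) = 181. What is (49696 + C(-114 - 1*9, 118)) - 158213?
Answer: -108336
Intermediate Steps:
(49696 + C(-114 - 1*9, 118)) - 158213 = (49696 + 181) - 158213 = 49877 - 158213 = -108336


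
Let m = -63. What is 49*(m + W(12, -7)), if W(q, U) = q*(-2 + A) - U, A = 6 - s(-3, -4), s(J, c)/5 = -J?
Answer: -9212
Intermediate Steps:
s(J, c) = -5*J (s(J, c) = 5*(-J) = -5*J)
A = -9 (A = 6 - (-5)*(-3) = 6 - 1*15 = 6 - 15 = -9)
W(q, U) = -U - 11*q (W(q, U) = q*(-2 - 9) - U = q*(-11) - U = -11*q - U = -U - 11*q)
49*(m + W(12, -7)) = 49*(-63 + (-1*(-7) - 11*12)) = 49*(-63 + (7 - 132)) = 49*(-63 - 125) = 49*(-188) = -9212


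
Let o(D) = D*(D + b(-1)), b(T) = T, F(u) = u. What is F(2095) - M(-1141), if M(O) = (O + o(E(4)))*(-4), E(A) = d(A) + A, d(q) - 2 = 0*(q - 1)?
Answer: -2349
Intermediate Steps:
d(q) = 2 (d(q) = 2 + 0*(q - 1) = 2 + 0*(-1 + q) = 2 + 0 = 2)
E(A) = 2 + A
o(D) = D*(-1 + D) (o(D) = D*(D - 1) = D*(-1 + D))
M(O) = -120 - 4*O (M(O) = (O + (2 + 4)*(-1 + (2 + 4)))*(-4) = (O + 6*(-1 + 6))*(-4) = (O + 6*5)*(-4) = (O + 30)*(-4) = (30 + O)*(-4) = -120 - 4*O)
F(2095) - M(-1141) = 2095 - (-120 - 4*(-1141)) = 2095 - (-120 + 4564) = 2095 - 1*4444 = 2095 - 4444 = -2349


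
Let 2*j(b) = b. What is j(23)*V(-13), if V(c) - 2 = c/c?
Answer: 69/2 ≈ 34.500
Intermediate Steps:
V(c) = 3 (V(c) = 2 + c/c = 2 + 1 = 3)
j(b) = b/2
j(23)*V(-13) = ((½)*23)*3 = (23/2)*3 = 69/2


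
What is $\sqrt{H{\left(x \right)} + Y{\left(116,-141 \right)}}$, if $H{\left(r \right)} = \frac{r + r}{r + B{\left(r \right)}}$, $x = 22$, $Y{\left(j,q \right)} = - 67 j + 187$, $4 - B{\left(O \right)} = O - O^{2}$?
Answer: $\frac{i \sqrt{112893798}}{122} \approx 87.091 i$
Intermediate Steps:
$B{\left(O \right)} = 4 + O^{2} - O$ ($B{\left(O \right)} = 4 - \left(O - O^{2}\right) = 4 + \left(O^{2} - O\right) = 4 + O^{2} - O$)
$Y{\left(j,q \right)} = 187 - 67 j$
$H{\left(r \right)} = \frac{2 r}{4 + r^{2}}$ ($H{\left(r \right)} = \frac{r + r}{r + \left(4 + r^{2} - r\right)} = \frac{2 r}{4 + r^{2}}$)
$\sqrt{H{\left(x \right)} + Y{\left(116,-141 \right)}} = \sqrt{2 \cdot 22 \frac{1}{4 + 22^{2}} + \left(187 - 7772\right)} = \sqrt{2 \cdot 22 \frac{1}{4 + 484} + \left(187 - 7772\right)} = \sqrt{2 \cdot 22 \cdot \frac{1}{488} - 7585} = \sqrt{\frac{11}{122} - 7585} = \sqrt{- \frac{925359}{122}} = \frac{i \sqrt{112893798}}{122}$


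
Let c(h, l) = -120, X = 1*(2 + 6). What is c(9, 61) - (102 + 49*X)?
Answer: -614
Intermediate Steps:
X = 8 (X = 1*8 = 8)
c(9, 61) - (102 + 49*X) = -120 - (102 + 49*8) = -120 - (102 + 392) = -120 - 1*494 = -120 - 494 = -614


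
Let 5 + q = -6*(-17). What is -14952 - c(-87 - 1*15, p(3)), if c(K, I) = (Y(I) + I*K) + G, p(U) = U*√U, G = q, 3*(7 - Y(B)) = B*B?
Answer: -15047 + 306*√3 ≈ -14517.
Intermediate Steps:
q = 97 (q = -5 - 6*(-17) = -5 + 102 = 97)
Y(B) = 7 - B²/3 (Y(B) = 7 - B*B/3 = 7 - B²/3)
G = 97
p(U) = U^(3/2)
c(K, I) = 104 - I²/3 + I*K (c(K, I) = ((7 - I²/3) + I*K) + 97 = (7 - I²/3 + I*K) + 97 = 104 - I²/3 + I*K)
-14952 - c(-87 - 1*15, p(3)) = -14952 - (104 - (3^(3/2))²/3 + 3^(3/2)*(-87 - 1*15)) = -14952 - (104 - (3*√3)²/3 + (3*√3)*(-87 - 15)) = -14952 - (104 - ⅓*27 + (3*√3)*(-102)) = -14952 - (104 - 9 - 306*√3) = -14952 - (95 - 306*√3) = -14952 + (-95 + 306*√3) = -15047 + 306*√3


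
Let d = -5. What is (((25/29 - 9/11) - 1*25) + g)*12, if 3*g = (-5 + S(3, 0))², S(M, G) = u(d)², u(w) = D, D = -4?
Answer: 58864/319 ≈ 184.53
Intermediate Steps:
u(w) = -4
S(M, G) = 16 (S(M, G) = (-4)² = 16)
g = 121/3 (g = (-5 + 16)²/3 = (⅓)*11² = (⅓)*121 = 121/3 ≈ 40.333)
(((25/29 - 9/11) - 1*25) + g)*12 = (((25/29 - 9/11) - 1*25) + 121/3)*12 = (((25*(1/29) - 9*1/11) - 25) + 121/3)*12 = (((25/29 - 9/11) - 25) + 121/3)*12 = ((14/319 - 25) + 121/3)*12 = (-7961/319 + 121/3)*12 = (14716/957)*12 = 58864/319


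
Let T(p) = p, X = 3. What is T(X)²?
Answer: 9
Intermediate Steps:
T(X)² = 3² = 9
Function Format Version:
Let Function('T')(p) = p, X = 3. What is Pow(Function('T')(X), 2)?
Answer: 9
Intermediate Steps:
Pow(Function('T')(X), 2) = Pow(3, 2) = 9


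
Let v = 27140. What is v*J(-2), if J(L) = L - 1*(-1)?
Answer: -27140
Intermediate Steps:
J(L) = 1 + L (J(L) = L + 1 = 1 + L)
v*J(-2) = 27140*(1 - 2) = 27140*(-1) = -27140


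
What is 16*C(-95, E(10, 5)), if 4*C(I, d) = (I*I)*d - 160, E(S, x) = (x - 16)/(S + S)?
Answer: -20495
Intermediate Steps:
E(S, x) = (-16 + x)/(2*S) (E(S, x) = (-16 + x)/((2*S)) = (-16 + x)*(1/(2*S)) = (-16 + x)/(2*S))
C(I, d) = -40 + d*I²/4 (C(I, d) = ((I*I)*d - 160)/4 = (I²*d - 160)/4 = (d*I² - 160)/4 = (-160 + d*I²)/4 = -40 + d*I²/4)
16*C(-95, E(10, 5)) = 16*(-40 + (¼)*((½)*(-16 + 5)/10)*(-95)²) = 16*(-40 + (¼)*((½)*(⅒)*(-11))*9025) = 16*(-40 + (¼)*(-11/20)*9025) = 16*(-40 - 19855/16) = 16*(-20495/16) = -20495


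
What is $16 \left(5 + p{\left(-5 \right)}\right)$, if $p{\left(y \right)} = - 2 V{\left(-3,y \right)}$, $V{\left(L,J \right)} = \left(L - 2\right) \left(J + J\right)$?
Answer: $-1520$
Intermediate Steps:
$V{\left(L,J \right)} = 2 J \left(-2 + L\right)$ ($V{\left(L,J \right)} = \left(-2 + L\right) 2 J = 2 J \left(-2 + L\right)$)
$p{\left(y \right)} = 20 y$ ($p{\left(y \right)} = - 2 \cdot 2 y \left(-2 - 3\right) = - 2 \cdot 2 y \left(-5\right) = - 2 \left(- 10 y\right) = 20 y$)
$16 \left(5 + p{\left(-5 \right)}\right) = 16 \left(5 + 20 \left(-5\right)\right) = 16 \left(5 - 100\right) = 16 \left(-95\right) = -1520$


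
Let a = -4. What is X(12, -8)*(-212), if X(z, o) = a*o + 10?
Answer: -8904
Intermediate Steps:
X(z, o) = 10 - 4*o (X(z, o) = -4*o + 10 = 10 - 4*o)
X(12, -8)*(-212) = (10 - 4*(-8))*(-212) = (10 + 32)*(-212) = 42*(-212) = -8904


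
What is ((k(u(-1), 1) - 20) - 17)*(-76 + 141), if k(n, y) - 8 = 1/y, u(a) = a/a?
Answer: -1820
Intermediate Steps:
u(a) = 1
k(n, y) = 8 + 1/y
((k(u(-1), 1) - 20) - 17)*(-76 + 141) = (((8 + 1/1) - 20) - 17)*(-76 + 141) = (((8 + 1) - 20) - 17)*65 = ((9 - 20) - 17)*65 = (-11 - 17)*65 = -28*65 = -1820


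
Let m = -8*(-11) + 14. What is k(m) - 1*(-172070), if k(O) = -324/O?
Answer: 2925136/17 ≈ 1.7207e+5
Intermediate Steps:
m = 102 (m = 88 + 14 = 102)
k(m) - 1*(-172070) = -324/102 - 1*(-172070) = -324*1/102 + 172070 = -54/17 + 172070 = 2925136/17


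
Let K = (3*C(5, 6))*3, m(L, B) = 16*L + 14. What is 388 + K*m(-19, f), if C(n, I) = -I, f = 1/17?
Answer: 16048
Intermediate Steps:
f = 1/17 ≈ 0.058824
m(L, B) = 14 + 16*L
K = -54 (K = (3*(-1*6))*3 = (3*(-6))*3 = -18*3 = -54)
388 + K*m(-19, f) = 388 - 54*(14 + 16*(-19)) = 388 - 54*(14 - 304) = 388 - 54*(-290) = 388 + 15660 = 16048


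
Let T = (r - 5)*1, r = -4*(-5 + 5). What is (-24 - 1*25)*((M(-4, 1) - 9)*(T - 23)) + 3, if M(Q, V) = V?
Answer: -10973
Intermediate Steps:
r = 0 (r = -4*0 = 0)
T = -5 (T = (0 - 5)*1 = -5*1 = -5)
(-24 - 1*25)*((M(-4, 1) - 9)*(T - 23)) + 3 = (-24 - 1*25)*((1 - 9)*(-5 - 23)) + 3 = (-24 - 25)*(-8*(-28)) + 3 = -49*224 + 3 = -10976 + 3 = -10973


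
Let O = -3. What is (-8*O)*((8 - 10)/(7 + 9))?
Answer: -3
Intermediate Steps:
(-8*O)*((8 - 10)/(7 + 9)) = (-8*(-3))*((8 - 10)/(7 + 9)) = 24*(-2/16) = 24*(-2*1/16) = 24*(-⅛) = -3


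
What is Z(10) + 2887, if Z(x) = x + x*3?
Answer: 2927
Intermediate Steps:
Z(x) = 4*x (Z(x) = x + 3*x = 4*x)
Z(10) + 2887 = 4*10 + 2887 = 40 + 2887 = 2927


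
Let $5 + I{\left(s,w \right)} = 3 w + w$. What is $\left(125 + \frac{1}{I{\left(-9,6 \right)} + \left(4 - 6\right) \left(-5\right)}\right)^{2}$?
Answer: $\frac{13147876}{841} \approx 15634.0$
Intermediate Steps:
$I{\left(s,w \right)} = -5 + 4 w$ ($I{\left(s,w \right)} = -5 + \left(3 w + w\right) = -5 + 4 w$)
$\left(125 + \frac{1}{I{\left(-9,6 \right)} + \left(4 - 6\right) \left(-5\right)}\right)^{2} = \left(125 + \frac{1}{\left(-5 + 4 \cdot 6\right) + \left(4 - 6\right) \left(-5\right)}\right)^{2} = \left(125 + \frac{1}{\left(-5 + 24\right) - -10}\right)^{2} = \left(125 + \frac{1}{19 + 10}\right)^{2} = \left(125 + \frac{1}{29}\right)^{2} = \left(\frac{3626}{29}\right)^{2} = \frac{13147876}{841}$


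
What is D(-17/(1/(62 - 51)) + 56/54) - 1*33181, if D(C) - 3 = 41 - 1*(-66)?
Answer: -33071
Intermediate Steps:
D(C) = 110 (D(C) = 3 + (41 - 1*(-66)) = 3 + (41 + 66) = 3 + 107 = 110)
D(-17/(1/(62 - 51)) + 56/54) - 1*33181 = 110 - 1*33181 = 110 - 33181 = -33071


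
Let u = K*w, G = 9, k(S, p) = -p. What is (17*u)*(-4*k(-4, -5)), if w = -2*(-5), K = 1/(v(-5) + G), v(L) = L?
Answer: -850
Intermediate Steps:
K = ¼ (K = 1/(-5 + 9) = 1/4 = ¼ ≈ 0.25000)
w = 10
u = 5/2 (u = (¼)*10 = 5/2 ≈ 2.5000)
(17*u)*(-4*k(-4, -5)) = (17*(5/2))*(-(-4)*(-5)) = 85*(-4*5)/2 = (85/2)*(-20) = -850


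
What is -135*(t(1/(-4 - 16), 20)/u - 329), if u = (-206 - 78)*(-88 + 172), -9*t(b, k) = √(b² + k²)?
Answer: 44415 - √160001/31808 ≈ 44415.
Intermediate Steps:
t(b, k) = -√(b² + k²)/9
u = -23856 (u = -284*84 = -23856)
-135*(t(1/(-4 - 16), 20)/u - 329) = -135*(-√((1/(-4 - 16))² + 20²)/9/(-23856) - 329) = -135*(-√((1/(-20))² + 400)/9*(-1/23856) - 329) = -135*(-√((-1/20)² + 400)/9*(-1/23856) - 329) = -135*(-√(1/400 + 400)/9*(-1/23856) - 329) = -135*(-√160001/180*(-1/23856) - 329) = -135*(√160001/4294080 - 329) = -135*(-329 + √160001/4294080) = 44415 - √160001/31808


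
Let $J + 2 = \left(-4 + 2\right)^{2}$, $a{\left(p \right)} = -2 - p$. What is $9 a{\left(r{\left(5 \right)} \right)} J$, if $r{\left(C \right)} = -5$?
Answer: $54$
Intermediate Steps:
$J = 2$ ($J = -2 + \left(-4 + 2\right)^{2} = -2 + \left(-2\right)^{2} = -2 + 4 = 2$)
$9 a{\left(r{\left(5 \right)} \right)} J = 9 \left(-2 - -5\right) 2 = 9 \left(-2 + 5\right) 2 = 9 \cdot 3 \cdot 2 = 27 \cdot 2 = 54$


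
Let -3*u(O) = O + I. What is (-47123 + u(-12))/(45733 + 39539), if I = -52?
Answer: -141305/255816 ≈ -0.55237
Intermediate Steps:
u(O) = 52/3 - O/3 (u(O) = -(O - 52)/3 = -(-52 + O)/3 = 52/3 - O/3)
(-47123 + u(-12))/(45733 + 39539) = (-47123 + (52/3 - 1/3*(-12)))/(45733 + 39539) = (-47123 + (52/3 + 4))/85272 = (-47123 + 64/3)*(1/85272) = -141305/3*1/85272 = -141305/255816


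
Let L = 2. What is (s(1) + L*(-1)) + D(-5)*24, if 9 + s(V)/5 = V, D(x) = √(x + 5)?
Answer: -42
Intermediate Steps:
D(x) = √(5 + x)
s(V) = -45 + 5*V
(s(1) + L*(-1)) + D(-5)*24 = ((-45 + 5*1) + 2*(-1)) + √(5 - 5)*24 = ((-45 + 5) - 2) + √0*24 = (-40 - 2) + 0*24 = -42 + 0 = -42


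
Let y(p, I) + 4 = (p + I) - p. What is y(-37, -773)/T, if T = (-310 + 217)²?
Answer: -259/2883 ≈ -0.089837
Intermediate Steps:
y(p, I) = -4 + I (y(p, I) = -4 + ((p + I) - p) = -4 + ((I + p) - p) = -4 + I)
T = 8649 (T = (-93)² = 8649)
y(-37, -773)/T = (-4 - 773)/8649 = -777*1/8649 = -259/2883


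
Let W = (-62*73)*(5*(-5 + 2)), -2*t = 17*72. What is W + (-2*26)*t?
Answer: 99714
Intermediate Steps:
t = -612 (t = -17*72/2 = -1/2*1224 = -612)
W = 67890 (W = -22630*(-3) = -4526*(-15) = 67890)
W + (-2*26)*t = 67890 - 2*26*(-612) = 67890 - 52*(-612) = 67890 + 31824 = 99714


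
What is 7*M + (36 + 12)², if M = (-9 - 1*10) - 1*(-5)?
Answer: 2206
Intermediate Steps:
M = -14 (M = (-9 - 10) + 5 = -19 + 5 = -14)
7*M + (36 + 12)² = 7*(-14) + (36 + 12)² = -98 + 48² = -98 + 2304 = 2206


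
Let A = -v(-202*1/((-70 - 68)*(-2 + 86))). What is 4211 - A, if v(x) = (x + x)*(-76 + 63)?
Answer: 12202165/2898 ≈ 4210.5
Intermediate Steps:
v(x) = -26*x (v(x) = (2*x)*(-13) = -26*x)
A = 1313/2898 (A = -(-26)*(-202*1/((-70 - 68)*(-2 + 86))) = -(-26)*(-202/(84*(-138))) = -(-26)*(-202/(-11592)) = -(-26)*(-202*(-1/11592)) = -(-26)*101/5796 = -1*(-1313/2898) = 1313/2898 ≈ 0.45307)
4211 - A = 4211 - 1*1313/2898 = 4211 - 1313/2898 = 12202165/2898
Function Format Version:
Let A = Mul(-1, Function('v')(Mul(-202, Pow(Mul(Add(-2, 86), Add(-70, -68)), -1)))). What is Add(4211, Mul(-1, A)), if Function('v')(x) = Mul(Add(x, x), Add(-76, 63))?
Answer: Rational(12202165, 2898) ≈ 4210.5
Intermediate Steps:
Function('v')(x) = Mul(-26, x) (Function('v')(x) = Mul(Mul(2, x), -13) = Mul(-26, x))
A = Rational(1313, 2898) (A = Mul(-1, Mul(-26, Mul(-202, Pow(Mul(Add(-2, 86), Add(-70, -68)), -1)))) = Mul(-1, Mul(-26, Mul(-202, Pow(Mul(84, -138), -1)))) = Mul(-1, Mul(-26, Mul(-202, Pow(-11592, -1)))) = Mul(-1, Mul(-26, Mul(-202, Rational(-1, 11592)))) = Mul(-1, Mul(-26, Rational(101, 5796))) = Mul(-1, Rational(-1313, 2898)) = Rational(1313, 2898) ≈ 0.45307)
Add(4211, Mul(-1, A)) = Add(4211, Mul(-1, Rational(1313, 2898))) = Add(4211, Rational(-1313, 2898)) = Rational(12202165, 2898)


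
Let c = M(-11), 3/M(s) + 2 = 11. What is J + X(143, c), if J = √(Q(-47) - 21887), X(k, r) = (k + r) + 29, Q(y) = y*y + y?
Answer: 517/3 + 5*I*√789 ≈ 172.33 + 140.45*I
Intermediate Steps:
M(s) = ⅓ (M(s) = 3/(-2 + 11) = 3/9 = 3*(⅑) = ⅓)
c = ⅓ ≈ 0.33333
Q(y) = y + y² (Q(y) = y² + y = y + y²)
X(k, r) = 29 + k + r
J = 5*I*√789 (J = √(-47*(1 - 47) - 21887) = √(-47*(-46) - 21887) = √(2162 - 21887) = √(-19725) = 5*I*√789 ≈ 140.45*I)
J + X(143, c) = 5*I*√789 + (29 + 143 + ⅓) = 5*I*√789 + 517/3 = 517/3 + 5*I*√789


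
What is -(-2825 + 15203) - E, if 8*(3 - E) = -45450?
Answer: -72249/4 ≈ -18062.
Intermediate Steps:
E = 22737/4 (E = 3 - ⅛*(-45450) = 3 + 22725/4 = 22737/4 ≈ 5684.3)
-(-2825 + 15203) - E = -(-2825 + 15203) - 1*22737/4 = -1*12378 - 22737/4 = -12378 - 22737/4 = -72249/4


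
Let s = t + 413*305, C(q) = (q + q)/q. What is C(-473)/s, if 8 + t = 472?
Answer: 2/126429 ≈ 1.5819e-5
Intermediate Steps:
t = 464 (t = -8 + 472 = 464)
C(q) = 2 (C(q) = (2*q)/q = 2)
s = 126429 (s = 464 + 413*305 = 464 + 125965 = 126429)
C(-473)/s = 2/126429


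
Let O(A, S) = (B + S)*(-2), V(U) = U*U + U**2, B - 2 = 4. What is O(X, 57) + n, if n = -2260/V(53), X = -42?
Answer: -355064/2809 ≈ -126.40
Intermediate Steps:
B = 6 (B = 2 + 4 = 6)
V(U) = 2*U**2 (V(U) = U**2 + U**2 = 2*U**2)
O(A, S) = -12 - 2*S (O(A, S) = (6 + S)*(-2) = -12 - 2*S)
n = -1130/2809 (n = -2260/(2*53**2) = -2260/(2*2809) = -2260/5618 = -2260*1/5618 = -1130/2809 ≈ -0.40228)
O(X, 57) + n = (-12 - 2*57) - 1130/2809 = (-12 - 114) - 1130/2809 = -126 - 1130/2809 = -355064/2809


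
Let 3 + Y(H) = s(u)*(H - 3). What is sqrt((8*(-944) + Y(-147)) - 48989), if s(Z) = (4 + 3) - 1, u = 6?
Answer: 2*I*sqrt(14361) ≈ 239.67*I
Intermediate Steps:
s(Z) = 6 (s(Z) = 7 - 1 = 6)
Y(H) = -21 + 6*H (Y(H) = -3 + 6*(H - 3) = -3 + 6*(-3 + H) = -3 + (-18 + 6*H) = -21 + 6*H)
sqrt((8*(-944) + Y(-147)) - 48989) = sqrt((8*(-944) + (-21 + 6*(-147))) - 48989) = sqrt((-7552 + (-21 - 882)) - 48989) = sqrt((-7552 - 903) - 48989) = sqrt(-8455 - 48989) = sqrt(-57444) = 2*I*sqrt(14361)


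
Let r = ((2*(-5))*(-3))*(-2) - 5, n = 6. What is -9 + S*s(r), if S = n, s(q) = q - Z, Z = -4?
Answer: -375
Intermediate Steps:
r = -65 (r = -10*(-3)*(-2) - 5 = 30*(-2) - 5 = -60 - 5 = -65)
s(q) = 4 + q (s(q) = q - 1*(-4) = q + 4 = 4 + q)
S = 6
-9 + S*s(r) = -9 + 6*(4 - 65) = -9 + 6*(-61) = -9 - 366 = -375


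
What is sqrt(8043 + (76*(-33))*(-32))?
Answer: 3*sqrt(9811) ≈ 297.15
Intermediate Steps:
sqrt(8043 + (76*(-33))*(-32)) = sqrt(8043 - 2508*(-32)) = sqrt(8043 + 80256) = sqrt(88299) = 3*sqrt(9811)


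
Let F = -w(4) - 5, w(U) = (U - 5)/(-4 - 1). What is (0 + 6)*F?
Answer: -156/5 ≈ -31.200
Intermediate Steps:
w(U) = 1 - U/5 (w(U) = (-5 + U)/(-5) = (-5 + U)*(-1/5) = 1 - U/5)
F = -26/5 (F = -(1 - 1/5*4) - 5 = -(1 - 4/5) - 5 = -1*1/5 - 5 = -1/5 - 5 = -26/5 ≈ -5.2000)
(0 + 6)*F = (0 + 6)*(-26/5) = 6*(-26/5) = -156/5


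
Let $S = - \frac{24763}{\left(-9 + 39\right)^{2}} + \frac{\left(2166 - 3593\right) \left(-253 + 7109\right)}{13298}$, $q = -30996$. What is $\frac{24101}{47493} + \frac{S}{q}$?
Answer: $\frac{173601524470333}{326264884772400} \approx 0.53209$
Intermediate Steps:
$S = - \frac{4567229587}{5984100}$ ($S = - \frac{24763}{30^{2}} + \left(-1427\right) 6856 \cdot \frac{1}{13298} = - \frac{24763}{900} - \frac{4891756}{6649} = - \frac{4567229587}{5984100} \approx -763.23$)
$\frac{24101}{47493} + \frac{S}{q} = \frac{24101}{47493} - \frac{4567229587}{5984100 \left(-30996\right)} = 24101 \cdot \frac{1}{47493} - - \frac{4567229587}{185483163600} = \frac{24101}{47493} + \frac{4567229587}{185483163600} = \frac{173601524470333}{326264884772400}$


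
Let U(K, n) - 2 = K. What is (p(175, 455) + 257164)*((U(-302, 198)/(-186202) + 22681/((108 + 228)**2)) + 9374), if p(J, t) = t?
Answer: 8461042321619994005/3503576832 ≈ 2.4150e+9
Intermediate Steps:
U(K, n) = 2 + K
(p(175, 455) + 257164)*((U(-302, 198)/(-186202) + 22681/((108 + 228)**2)) + 9374) = (455 + 257164)*(((2 - 302)/(-186202) + 22681/((108 + 228)**2)) + 9374) = 257619*((-300*(-1/186202) + 22681/(336**2)) + 9374) = 257619*((150/93101 + 22681/112896) + 9374) = 257619*(2128558181/10510730496 + 9374) = 257619*(98529716227685/10510730496) = 8461042321619994005/3503576832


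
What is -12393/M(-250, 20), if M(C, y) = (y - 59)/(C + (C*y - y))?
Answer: -21770370/13 ≈ -1.6746e+6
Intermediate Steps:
M(C, y) = (-59 + y)/(C - y + C*y) (M(C, y) = (-59 + y)/(C + (-y + C*y)) = (-59 + y)/(C - y + C*y))
-12393/M(-250, 20) = -12393*(-250 - 1*20 - 250*20)/(-59 + 20) = -12393/(-39/(-250 - 20 - 5000)) = -12393/(-39/(-5270)) = -12393/((-1/5270*(-39))) = -12393/39/5270 = -12393*5270/39 = -21770370/13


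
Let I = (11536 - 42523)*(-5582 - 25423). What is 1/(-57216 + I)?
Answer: 1/960694719 ≈ 1.0409e-9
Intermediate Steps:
I = 960751935 (I = -30987*(-31005) = 960751935)
1/(-57216 + I) = 1/(-57216 + 960751935) = 1/960694719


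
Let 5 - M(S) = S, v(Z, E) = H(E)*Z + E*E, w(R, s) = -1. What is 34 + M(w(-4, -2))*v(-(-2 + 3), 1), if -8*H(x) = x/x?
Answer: 163/4 ≈ 40.750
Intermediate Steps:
H(x) = -⅛ (H(x) = -x/(8*x) = -⅛*1 = -⅛)
v(Z, E) = E² - Z/8 (v(Z, E) = -Z/8 + E*E = -Z/8 + E² = E² - Z/8)
M(S) = 5 - S
34 + M(w(-4, -2))*v(-(-2 + 3), 1) = 34 + (5 - 1*(-1))*(1² - (-1)*(-2 + 3)/8) = 34 + (5 + 1)*(1 - (-1)/8) = 34 + 6*(1 - ⅛*(-1)) = 34 + 6*(1 + ⅛) = 34 + 6*(9/8) = 34 + 27/4 = 163/4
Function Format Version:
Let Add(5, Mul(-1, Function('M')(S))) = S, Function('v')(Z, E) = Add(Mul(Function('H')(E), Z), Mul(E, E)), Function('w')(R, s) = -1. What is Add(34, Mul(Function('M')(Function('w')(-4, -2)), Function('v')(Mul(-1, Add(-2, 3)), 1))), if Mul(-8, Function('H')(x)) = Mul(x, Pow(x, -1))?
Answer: Rational(163, 4) ≈ 40.750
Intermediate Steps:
Function('H')(x) = Rational(-1, 8) (Function('H')(x) = Mul(Rational(-1, 8), Mul(x, Pow(x, -1))) = Mul(Rational(-1, 8), 1) = Rational(-1, 8))
Function('v')(Z, E) = Add(Pow(E, 2), Mul(Rational(-1, 8), Z)) (Function('v')(Z, E) = Add(Mul(Rational(-1, 8), Z), Mul(E, E)) = Add(Mul(Rational(-1, 8), Z), Pow(E, 2)) = Add(Pow(E, 2), Mul(Rational(-1, 8), Z)))
Function('M')(S) = Add(5, Mul(-1, S))
Add(34, Mul(Function('M')(Function('w')(-4, -2)), Function('v')(Mul(-1, Add(-2, 3)), 1))) = Add(34, Mul(Add(5, Mul(-1, -1)), Add(Pow(1, 2), Mul(Rational(-1, 8), Mul(-1, Add(-2, 3)))))) = Add(34, Mul(Add(5, 1), Add(1, Mul(Rational(-1, 8), Mul(-1, 1))))) = Add(34, Mul(6, Add(1, Mul(Rational(-1, 8), -1)))) = Add(34, Mul(6, Add(1, Rational(1, 8)))) = Add(34, Mul(6, Rational(9, 8))) = Add(34, Rational(27, 4)) = Rational(163, 4)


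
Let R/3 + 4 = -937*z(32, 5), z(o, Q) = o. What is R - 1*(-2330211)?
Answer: 2240247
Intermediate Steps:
R = -89964 (R = -12 + 3*(-937*32) = -12 + 3*(-29984) = -12 - 89952 = -89964)
R - 1*(-2330211) = -89964 - 1*(-2330211) = -89964 + 2330211 = 2240247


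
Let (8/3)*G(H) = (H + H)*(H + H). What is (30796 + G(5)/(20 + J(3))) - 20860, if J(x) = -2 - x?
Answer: 19877/2 ≈ 9938.5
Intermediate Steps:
G(H) = 3*H²/2 (G(H) = 3*((H + H)*(H + H))/8 = 3*((2*H)*(2*H))/8 = 3*(4*H²)/8 = 3*H²/2)
(30796 + G(5)/(20 + J(3))) - 20860 = (30796 + ((3/2)*5²)/(20 + (-2 - 1*3))) - 20860 = (30796 + ((3/2)*25)/(20 + (-2 - 3))) - 20860 = (30796 + (75/2)/(20 - 5)) - 20860 = (30796 + (75/2)/15) - 20860 = (30796 + (1/15)*(75/2)) - 20860 = (30796 + 5/2) - 20860 = 61597/2 - 20860 = 19877/2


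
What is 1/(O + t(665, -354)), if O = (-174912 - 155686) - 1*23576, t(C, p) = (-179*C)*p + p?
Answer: 1/41783862 ≈ 2.3933e-8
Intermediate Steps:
t(C, p) = p - 179*C*p (t(C, p) = -179*C*p + p = p - 179*C*p)
O = -354174 (O = -330598 - 23576 = -354174)
1/(O + t(665, -354)) = 1/(-354174 - 354*(1 - 179*665)) = 1/(-354174 - 354*(1 - 119035)) = 1/(-354174 - 354*(-119034)) = 1/(-354174 + 42138036) = 1/41783862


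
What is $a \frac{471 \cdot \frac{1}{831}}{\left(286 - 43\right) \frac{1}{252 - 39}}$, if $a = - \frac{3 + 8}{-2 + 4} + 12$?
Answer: $\frac{144911}{44874} \approx 3.2293$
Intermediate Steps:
$a = \frac{13}{2}$ ($a = - \frac{11}{2} + 12 = \frac{13}{2} \approx 6.5$)
$a \frac{471 \cdot \frac{1}{831}}{\left(286 - 43\right) \frac{1}{252 - 39}} = \frac{13 \frac{471 \cdot \frac{1}{831}}{\left(286 - 43\right) \frac{1}{252 - 39}}}{2} = \frac{13 \frac{471 \cdot \frac{1}{831}}{243 \cdot \frac{1}{213}}}{2} = \frac{13 \frac{157}{277 \cdot 243 \cdot \frac{1}{213}}}{2} = \frac{13 \frac{157}{277 \cdot \frac{81}{71}}}{2} = \frac{13 \cdot \frac{157}{277} \cdot \frac{71}{81}}{2} = \frac{13}{2} \cdot \frac{11147}{22437} = \frac{144911}{44874}$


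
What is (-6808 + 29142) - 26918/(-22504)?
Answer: 251315627/11252 ≈ 22335.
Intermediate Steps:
(-6808 + 29142) - 26918/(-22504) = 22334 - 26918*(-1/22504) = 22334 + 13459/11252 = 251315627/11252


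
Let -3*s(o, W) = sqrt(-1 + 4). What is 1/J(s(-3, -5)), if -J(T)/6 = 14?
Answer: -1/84 ≈ -0.011905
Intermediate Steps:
s(o, W) = -sqrt(3)/3 (s(o, W) = -sqrt(-1 + 4)/3 = -sqrt(3)/3)
J(T) = -84 (J(T) = -6*14 = -84)
1/J(s(-3, -5)) = 1/(-84) = -1/84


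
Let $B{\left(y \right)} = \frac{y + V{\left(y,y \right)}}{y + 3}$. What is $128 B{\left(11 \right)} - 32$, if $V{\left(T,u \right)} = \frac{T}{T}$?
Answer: $\frac{544}{7} \approx 77.714$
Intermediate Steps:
$V{\left(T,u \right)} = 1$
$B{\left(y \right)} = \frac{1 + y}{3 + y}$ ($B{\left(y \right)} = \frac{y + 1}{y + 3} = \frac{1 + y}{3 + y}$)
$128 B{\left(11 \right)} - 32 = 128 \frac{1 + 11}{3 + 11} - 32 = 128 \cdot \frac{1}{14} \cdot 12 - 32 = 128 \cdot \frac{6}{7} - 32 = \frac{768}{7} - 32 = \frac{544}{7}$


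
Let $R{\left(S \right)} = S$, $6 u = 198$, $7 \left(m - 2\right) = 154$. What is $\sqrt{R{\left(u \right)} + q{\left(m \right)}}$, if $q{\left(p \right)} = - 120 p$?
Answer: $i \sqrt{2847} \approx 53.357 i$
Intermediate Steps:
$m = 24$ ($m = 2 + \frac{1}{7} \cdot 154 = 2 + 22 = 24$)
$u = 33$ ($u = \frac{1}{6} \cdot 198 = 33$)
$\sqrt{R{\left(u \right)} + q{\left(m \right)}} = \sqrt{33 - 2880} = \sqrt{-2847} = i \sqrt{2847}$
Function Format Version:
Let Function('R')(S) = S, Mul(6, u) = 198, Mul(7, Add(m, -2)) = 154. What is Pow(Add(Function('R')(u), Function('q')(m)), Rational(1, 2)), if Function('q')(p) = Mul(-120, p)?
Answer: Mul(I, Pow(2847, Rational(1, 2))) ≈ Mul(53.357, I)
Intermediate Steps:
m = 24 (m = Add(2, Mul(Rational(1, 7), 154)) = Add(2, 22) = 24)
u = 33 (u = Mul(Rational(1, 6), 198) = 33)
Pow(Add(Function('R')(u), Function('q')(m)), Rational(1, 2)) = Pow(Add(33, Mul(-120, 24)), Rational(1, 2)) = Pow(Add(33, -2880), Rational(1, 2)) = Pow(-2847, Rational(1, 2)) = Mul(I, Pow(2847, Rational(1, 2)))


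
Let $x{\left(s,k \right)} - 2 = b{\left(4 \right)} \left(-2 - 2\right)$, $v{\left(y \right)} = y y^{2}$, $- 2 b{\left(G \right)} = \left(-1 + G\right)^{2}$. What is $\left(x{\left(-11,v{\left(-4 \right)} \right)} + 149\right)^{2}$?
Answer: $28561$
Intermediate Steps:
$b{\left(G \right)} = - \frac{\left(-1 + G\right)^{2}}{2}$
$v{\left(y \right)} = y^{3}$
$x{\left(s,k \right)} = 20$ ($x{\left(s,k \right)} = 2 + - \frac{\left(-1 + 4\right)^{2}}{2} \left(-2 - 2\right) = 2 + - \frac{3^{2}}{2} \left(-4\right) = 2 + \left(- \frac{1}{2}\right) 9 \left(-4\right) = 2 - -18 = 2 + 18 = 20$)
$\left(x{\left(-11,v{\left(-4 \right)} \right)} + 149\right)^{2} = \left(20 + 149\right)^{2} = 169^{2} = 28561$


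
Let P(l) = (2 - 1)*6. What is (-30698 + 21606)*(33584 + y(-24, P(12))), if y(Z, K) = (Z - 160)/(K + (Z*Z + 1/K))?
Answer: -1066562590336/3493 ≈ -3.0534e+8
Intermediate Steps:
P(l) = 6 (P(l) = 1*6 = 6)
y(Z, K) = (-160 + Z)/(K + 1/K + Z²) (y(Z, K) = (-160 + Z)/(K + (Z² + 1/K)) = (-160 + Z)/(K + (1/K + Z²)) = (-160 + Z)/(K + 1/K + Z²))
(-30698 + 21606)*(33584 + y(-24, P(12))) = (-30698 + 21606)*(33584 + 6*(-160 - 24)/(1 + 6² + 6*(-24)²)) = -9092*(33584 + 6*(-184)/(1 + 36 + 6*576)) = -9092*(33584 + 6*(-184)/(1 + 36 + 3456)) = -9092*(33584 + 6*(-184)/3493) = -9092*(33584 + 6*(1/3493)*(-184)) = -9092*(33584 - 1104/3493) = -9092*117307808/3493 = -1066562590336/3493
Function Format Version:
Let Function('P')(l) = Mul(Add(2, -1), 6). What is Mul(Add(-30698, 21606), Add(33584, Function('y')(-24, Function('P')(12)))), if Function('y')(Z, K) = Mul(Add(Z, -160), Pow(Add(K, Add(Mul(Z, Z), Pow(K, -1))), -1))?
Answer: Rational(-1066562590336, 3493) ≈ -3.0534e+8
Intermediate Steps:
Function('P')(l) = 6 (Function('P')(l) = Mul(1, 6) = 6)
Function('y')(Z, K) = Mul(Pow(Add(K, Pow(K, -1), Pow(Z, 2)), -1), Add(-160, Z)) (Function('y')(Z, K) = Mul(Add(-160, Z), Pow(Add(K, Add(Pow(Z, 2), Pow(K, -1))), -1)) = Mul(Add(-160, Z), Pow(Add(K, Add(Pow(K, -1), Pow(Z, 2))), -1)) = Mul(Add(-160, Z), Pow(Add(K, Pow(K, -1), Pow(Z, 2)), -1)) = Mul(Pow(Add(K, Pow(K, -1), Pow(Z, 2)), -1), Add(-160, Z)))
Mul(Add(-30698, 21606), Add(33584, Function('y')(-24, Function('P')(12)))) = Mul(Add(-30698, 21606), Add(33584, Mul(6, Pow(Add(1, Pow(6, 2), Mul(6, Pow(-24, 2))), -1), Add(-160, -24)))) = Mul(-9092, Add(33584, Mul(6, Pow(Add(1, 36, Mul(6, 576)), -1), -184))) = Mul(-9092, Add(33584, Mul(6, Pow(Add(1, 36, 3456), -1), -184))) = Mul(-9092, Add(33584, Mul(6, Pow(3493, -1), -184))) = Mul(-9092, Add(33584, Mul(6, Rational(1, 3493), -184))) = Mul(-9092, Add(33584, Rational(-1104, 3493))) = Mul(-9092, Rational(117307808, 3493)) = Rational(-1066562590336, 3493)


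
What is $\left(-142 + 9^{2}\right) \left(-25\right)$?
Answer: $1525$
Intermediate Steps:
$\left(-142 + 9^{2}\right) \left(-25\right) = \left(-142 + 81\right) \left(-25\right) = \left(-61\right) \left(-25\right) = 1525$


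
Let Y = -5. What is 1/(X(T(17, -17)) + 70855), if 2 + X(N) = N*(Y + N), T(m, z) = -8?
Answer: 1/70957 ≈ 1.4093e-5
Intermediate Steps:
X(N) = -2 + N*(-5 + N)
1/(X(T(17, -17)) + 70855) = 1/((-2 + (-8)² - 5*(-8)) + 70855) = 1/((-2 + 64 + 40) + 70855) = 1/(102 + 70855) = 1/70957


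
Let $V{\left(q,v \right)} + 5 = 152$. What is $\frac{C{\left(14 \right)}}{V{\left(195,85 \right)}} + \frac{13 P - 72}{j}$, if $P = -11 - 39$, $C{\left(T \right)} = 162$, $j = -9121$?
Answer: $\frac{75416}{63847} \approx 1.1812$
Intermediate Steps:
$V{\left(q,v \right)} = 147$ ($V{\left(q,v \right)} = -5 + 152 = 147$)
$P = -50$ ($P = -11 - 39 = -50$)
$\frac{C{\left(14 \right)}}{V{\left(195,85 \right)}} + \frac{13 P - 72}{j} = \frac{162}{147} + \frac{13 \left(-50\right) - 72}{-9121} = 162 \cdot \frac{1}{147} + \left(-650 - 72\right) \left(- \frac{1}{9121}\right) = \frac{54}{49} - - \frac{722}{9121} = \frac{54}{49} + \frac{722}{9121} = \frac{75416}{63847}$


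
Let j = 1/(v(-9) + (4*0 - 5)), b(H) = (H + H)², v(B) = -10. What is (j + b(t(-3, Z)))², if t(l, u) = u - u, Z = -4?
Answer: 1/225 ≈ 0.0044444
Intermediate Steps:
t(l, u) = 0
b(H) = 4*H² (b(H) = (2*H)² = 4*H²)
j = -1/15 (j = 1/(-10 + (4*0 - 5)) = 1/(-10 + (0 - 5)) = 1/(-10 - 5) = 1/(-15) = -1/15 ≈ -0.066667)
(j + b(t(-3, Z)))² = (-1/15 + 4*0²)² = (-1/15 + 4*0)² = (-1/15 + 0)² = (-1/15)² = 1/225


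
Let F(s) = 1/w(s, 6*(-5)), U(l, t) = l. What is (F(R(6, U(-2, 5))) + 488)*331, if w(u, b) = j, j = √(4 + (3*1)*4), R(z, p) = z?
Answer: 646443/4 ≈ 1.6161e+5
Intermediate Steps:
j = 4 (j = √(4 + 3*4) = √(4 + 12) = √16 = 4)
w(u, b) = 4
F(s) = ¼ (F(s) = 1/4 = ¼)
(F(R(6, U(-2, 5))) + 488)*331 = (¼ + 488)*331 = (1953/4)*331 = 646443/4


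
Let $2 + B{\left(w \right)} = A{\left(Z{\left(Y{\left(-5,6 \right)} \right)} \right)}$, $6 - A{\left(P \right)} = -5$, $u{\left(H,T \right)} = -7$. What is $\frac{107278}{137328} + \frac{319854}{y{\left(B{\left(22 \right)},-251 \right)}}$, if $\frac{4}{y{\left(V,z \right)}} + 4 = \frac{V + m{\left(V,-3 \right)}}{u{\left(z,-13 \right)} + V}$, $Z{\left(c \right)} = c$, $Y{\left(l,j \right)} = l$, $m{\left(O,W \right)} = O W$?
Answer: $- \frac{71377925293}{68664} \approx -1.0395 \cdot 10^{6}$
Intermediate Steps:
$A{\left(P \right)} = 11$ ($A{\left(P \right)} = 6 - -5 = 6 + 5 = 11$)
$B{\left(w \right)} = 9$ ($B{\left(w \right)} = -2 + 11 = 9$)
$y{\left(V,z \right)} = \frac{4}{-4 - \frac{2 V}{-7 + V}}$ ($y{\left(V,z \right)} = \frac{4}{-4 + \frac{V + V \left(-3\right)}{-7 + V}} = \frac{4}{-4 + \frac{V - 3 V}{-7 + V}} = \frac{4}{-4 + \frac{\left(-2\right) V}{-7 + V}} = \frac{4}{-4 - \frac{2 V}{-7 + V}}$)
$\frac{107278}{137328} + \frac{319854}{y{\left(B{\left(22 \right)},-251 \right)}} = \frac{107278}{137328} + \frac{319854}{2 \frac{1}{14 - 27} \left(-7 + 9\right)} = 107278 \cdot \frac{1}{137328} + \frac{319854}{2 \frac{1}{14 - 27} \cdot 2} = \frac{53639}{68664} + \frac{319854}{2 \frac{1}{-13} \cdot 2} = \frac{53639}{68664} + \frac{319854}{2 \left(- \frac{1}{13}\right) 2} = \frac{53639}{68664} + \frac{319854}{- \frac{4}{13}} = \frac{53639}{68664} + 319854 \left(- \frac{13}{4}\right) = \frac{53639}{68664} - \frac{2079051}{2} = - \frac{71377925293}{68664}$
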